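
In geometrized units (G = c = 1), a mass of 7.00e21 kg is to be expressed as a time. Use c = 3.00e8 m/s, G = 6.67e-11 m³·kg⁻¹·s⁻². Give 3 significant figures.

1.73e-14 s

Mass → time via G/c³.
7.00e21 kg × (G/c³) = 1.73e-14 s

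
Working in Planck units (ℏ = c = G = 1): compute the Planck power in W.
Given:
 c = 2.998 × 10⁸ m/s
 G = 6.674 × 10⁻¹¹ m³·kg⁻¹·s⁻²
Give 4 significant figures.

From ℏ = c = G = 1 the power scale is P_P = c⁵/G.
  = 2.422 × 10⁴² / 6.674 × 10⁻¹¹
  = 3.629 × 10⁵² W

3.629 × 10⁵² W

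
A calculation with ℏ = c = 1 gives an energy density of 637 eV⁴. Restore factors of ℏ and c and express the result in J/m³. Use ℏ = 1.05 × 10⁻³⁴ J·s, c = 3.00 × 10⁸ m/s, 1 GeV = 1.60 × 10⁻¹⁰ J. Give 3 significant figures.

[E]/[L]³ = [E]⁴/(ℏc)³; restore (ℏc)⁻³.
1 GeV⁴ → 1/(ℏc)³ × (1 GeV in J)⁴ = 2.10 × 10³⁷ J/m³.
Convert the energy scale: 637 eV⁴ = 6.37 × 10⁻³⁴ GeV⁴.
Result: 6.37 × 10⁻³⁴ × 2.10 × 10³⁷ = 1.34 × 10⁴ J/m³.

1.34 × 10⁴ J/m³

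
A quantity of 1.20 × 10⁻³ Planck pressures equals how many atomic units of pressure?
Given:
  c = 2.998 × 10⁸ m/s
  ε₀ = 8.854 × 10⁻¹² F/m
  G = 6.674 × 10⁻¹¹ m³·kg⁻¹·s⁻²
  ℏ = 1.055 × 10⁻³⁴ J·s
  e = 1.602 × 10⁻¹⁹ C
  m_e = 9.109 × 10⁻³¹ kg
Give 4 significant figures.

Planck pressure: p_P = c⁷/(ℏG²) = 4.632 × 10¹¹³ Pa
atomic unit of pressure: P_au = E_h/a₀³ = m_e⁴e¹⁰/((4πε₀)⁵ℏ⁸) = 2.929 × 10¹³ Pa
1.20 × 10⁻³ × 4.632 × 10¹¹³ / 2.929 × 10¹³ = 1.898 × 10⁹⁷

1.898 × 10⁹⁷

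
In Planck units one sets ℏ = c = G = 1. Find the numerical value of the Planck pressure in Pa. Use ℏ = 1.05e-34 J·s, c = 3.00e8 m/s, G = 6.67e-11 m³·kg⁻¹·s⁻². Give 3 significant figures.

4.68e113 Pa

p_P = c⁷/(ℏG²)
  = 2.19e59 / 4.67e-55
  = 4.68e113 Pa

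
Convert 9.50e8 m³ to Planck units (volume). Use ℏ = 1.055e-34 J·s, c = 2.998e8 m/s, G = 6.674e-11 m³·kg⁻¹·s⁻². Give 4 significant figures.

Planck volume: V_P = (ℏG/c³)^(3/2) = 4.224e-105 m³.
9.50e8 / 4.224e-105 = 2.249e113

2.249e113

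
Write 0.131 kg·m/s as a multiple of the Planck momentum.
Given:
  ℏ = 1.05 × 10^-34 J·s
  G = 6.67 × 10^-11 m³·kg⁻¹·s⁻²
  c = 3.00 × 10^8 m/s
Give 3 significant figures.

Planck momentum: p_P = √(ℏc³/G) = 6.52 kg·m/s.
0.131 / 6.52 = 0.0201

0.0201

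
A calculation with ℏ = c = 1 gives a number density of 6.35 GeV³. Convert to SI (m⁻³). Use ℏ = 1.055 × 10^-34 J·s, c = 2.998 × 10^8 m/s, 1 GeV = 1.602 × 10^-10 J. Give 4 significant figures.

Number density is [L]⁻³ = [E]³/(ℏc)³.
1 GeV³ → 1/(ℏc)³ × (1 GeV in J)³ = 1.299 × 10^47 m⁻³.
Result: 6.35 × 1.299 × 10^47 = 8.251 × 10^47 m⁻³.

8.251 × 10^47 m⁻³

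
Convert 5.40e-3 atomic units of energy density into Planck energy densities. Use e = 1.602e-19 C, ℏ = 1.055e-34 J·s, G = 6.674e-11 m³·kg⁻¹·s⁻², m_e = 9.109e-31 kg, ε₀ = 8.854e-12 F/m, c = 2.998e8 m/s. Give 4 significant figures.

3.415e-103

atomic unit of energy density: u_au = E_h/a₀³ = m_e⁴e¹⁰/((4πε₀)⁵ℏ⁸) = 2.929e13 J/m³
Planck energy density: u_P = c⁷/(ℏG²) = 4.632e113 J/m³
5.40e-3 × 2.929e13 / 4.632e113 = 3.415e-103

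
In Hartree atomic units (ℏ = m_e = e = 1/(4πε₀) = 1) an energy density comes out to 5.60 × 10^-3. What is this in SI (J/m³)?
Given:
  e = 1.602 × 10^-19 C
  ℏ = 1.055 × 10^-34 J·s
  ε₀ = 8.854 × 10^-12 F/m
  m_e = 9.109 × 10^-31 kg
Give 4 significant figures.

1.640 × 10^11 J/m³

One atomic unit of energy density: u_au = E_h/a₀³ = m_e⁴e¹⁰/((4πε₀)⁵ℏ⁸) = 2.929 × 10^13 J/m³.
5.60 × 10^-3 × 2.929 × 10^13 J/m³ = 1.640 × 10^11 J/m³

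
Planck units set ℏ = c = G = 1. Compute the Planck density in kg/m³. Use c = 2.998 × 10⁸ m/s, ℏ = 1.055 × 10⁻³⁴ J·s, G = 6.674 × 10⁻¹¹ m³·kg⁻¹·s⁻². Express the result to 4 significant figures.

The unique combination of the constants set to 1 with dimensions of density is ρ_P = c⁵/(ℏG²).
  = 2.422 × 10⁴² / 4.699 × 10⁻⁵⁵
  = 5.154 × 10⁹⁶ kg/m³

5.154 × 10⁹⁶ kg/m³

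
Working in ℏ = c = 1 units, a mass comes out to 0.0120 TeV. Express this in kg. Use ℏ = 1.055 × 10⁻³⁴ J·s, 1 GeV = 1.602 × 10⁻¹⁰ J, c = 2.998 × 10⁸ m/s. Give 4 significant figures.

Mass is [E]/c²; divide by c².
1 GeV → 1/c² × (1 GeV in J) = 1.782 × 10⁻²⁷ kg.
Convert the energy scale: 0.0120 TeV = 12 GeV.
Result: 12 × 1.782 × 10⁻²⁷ = 2.139 × 10⁻²⁶ kg.

2.139 × 10⁻²⁶ kg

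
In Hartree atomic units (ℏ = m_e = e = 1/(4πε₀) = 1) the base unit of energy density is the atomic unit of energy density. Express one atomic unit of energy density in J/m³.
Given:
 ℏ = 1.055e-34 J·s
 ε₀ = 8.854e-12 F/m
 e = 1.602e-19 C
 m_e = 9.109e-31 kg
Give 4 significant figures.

u_au = E_h/a₀³ = m_e⁴e¹⁰/((4πε₀)⁵ℏ⁸)
E_h = 4.354e-18 J
a₀ = 5.297e-11 m
E_h/a₀³ = 2.929e13 J/m³

2.929e13 J/m³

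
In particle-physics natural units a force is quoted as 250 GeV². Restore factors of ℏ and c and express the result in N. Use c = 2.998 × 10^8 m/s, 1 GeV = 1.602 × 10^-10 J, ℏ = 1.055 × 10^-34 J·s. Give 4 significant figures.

Force is [E]/[L] = [E]²/(ℏc); restore (ℏc)⁻¹.
1 GeV² → 1/(ℏc) × (1 GeV in J)² = 8.114 × 10^5 N.
Result: 250 × 8.114 × 10^5 = 2.029 × 10^8 N.

2.029 × 10^8 N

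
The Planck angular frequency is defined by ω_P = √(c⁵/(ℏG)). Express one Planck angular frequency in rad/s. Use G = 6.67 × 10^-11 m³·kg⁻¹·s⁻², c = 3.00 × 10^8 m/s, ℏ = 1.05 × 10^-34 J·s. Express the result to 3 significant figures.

1.86 × 10^43 rad/s

ω_P = √(c⁵/(ℏG))
  = √(3.47 × 10^86)
  = 1.86 × 10^43 rad/s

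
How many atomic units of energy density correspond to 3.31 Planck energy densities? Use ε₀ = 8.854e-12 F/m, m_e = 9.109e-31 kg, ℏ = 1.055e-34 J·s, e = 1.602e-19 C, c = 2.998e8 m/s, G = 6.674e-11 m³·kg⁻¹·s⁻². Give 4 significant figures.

5.235e100

Planck energy density: u_P = c⁷/(ℏG²) = 4.632e113 J/m³
atomic unit of energy density: u_au = E_h/a₀³ = m_e⁴e¹⁰/((4πε₀)⁵ℏ⁸) = 2.929e13 J/m³
3.31 × 4.632e113 / 2.929e13 = 5.235e100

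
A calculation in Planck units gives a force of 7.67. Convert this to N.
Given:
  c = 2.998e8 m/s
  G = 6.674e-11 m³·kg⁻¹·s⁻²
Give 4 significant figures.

One Planck force: F_P = c⁴/G = 1.210e44 N.
7.67 × 1.210e44 N = 9.284e44 N

9.284e44 N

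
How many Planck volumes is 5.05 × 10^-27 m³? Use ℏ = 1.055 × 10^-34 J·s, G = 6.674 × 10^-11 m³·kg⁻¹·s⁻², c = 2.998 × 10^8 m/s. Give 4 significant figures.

1.196 × 10^78

Planck volume: V_P = (ℏG/c³)^(3/2) = 4.224 × 10^-105 m³.
5.05 × 10^-27 / 4.224 × 10^-105 = 1.196 × 10^78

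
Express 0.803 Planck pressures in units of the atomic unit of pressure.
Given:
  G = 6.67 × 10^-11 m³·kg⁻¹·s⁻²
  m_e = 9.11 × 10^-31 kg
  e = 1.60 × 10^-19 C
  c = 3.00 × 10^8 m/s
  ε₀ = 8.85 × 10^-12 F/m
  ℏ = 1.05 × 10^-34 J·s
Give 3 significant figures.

Planck pressure: p_P = c⁷/(ℏG²) = 4.68 × 10^113 Pa
atomic unit of pressure: P_au = E_h/a₀³ = m_e⁴e¹⁰/((4πε₀)⁵ℏ⁸) = 3.01 × 10^13 Pa
0.803 × 4.68 × 10^113 / 3.01 × 10^13 = 1.25 × 10^100

1.25 × 10^100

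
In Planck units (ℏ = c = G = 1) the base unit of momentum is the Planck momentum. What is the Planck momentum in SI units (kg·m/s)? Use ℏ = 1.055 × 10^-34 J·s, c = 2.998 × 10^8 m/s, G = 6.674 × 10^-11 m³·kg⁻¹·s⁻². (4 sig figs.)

p_P = √(ℏc³/G)
  = √(42.60)
  = 6.527 kg·m/s

6.527 kg·m/s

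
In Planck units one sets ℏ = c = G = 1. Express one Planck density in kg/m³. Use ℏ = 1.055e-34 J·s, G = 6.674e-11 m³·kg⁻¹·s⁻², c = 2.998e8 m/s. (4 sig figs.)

ρ_P = c⁵/(ℏG²)
  = 2.422e42 / 4.699e-55
  = 5.154e96 kg/m³

5.154e96 kg/m³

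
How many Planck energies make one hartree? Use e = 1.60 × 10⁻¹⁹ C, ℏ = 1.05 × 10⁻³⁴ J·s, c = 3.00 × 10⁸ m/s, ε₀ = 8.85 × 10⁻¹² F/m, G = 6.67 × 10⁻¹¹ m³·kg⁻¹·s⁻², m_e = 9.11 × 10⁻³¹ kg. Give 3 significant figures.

hartree: E_h = m_e e⁴/(4πε₀ℏ)² = 4.38 × 10⁻¹⁸ J
Planck energy: E_P = √(ℏc⁵/G) = 1.96 × 10⁹ J
ratio = 4.38 × 10⁻¹⁸ / 1.96 × 10⁹ = 2.24 × 10⁻²⁷

2.24 × 10⁻²⁷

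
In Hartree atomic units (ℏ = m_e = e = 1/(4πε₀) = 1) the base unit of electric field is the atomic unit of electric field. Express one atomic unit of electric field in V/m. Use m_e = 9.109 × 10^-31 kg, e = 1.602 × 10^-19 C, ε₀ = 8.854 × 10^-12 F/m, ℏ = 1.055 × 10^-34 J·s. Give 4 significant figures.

5.131 × 10^11 V/m

E_au = E_h/(e a₀) = m_e²e⁵/((4πε₀)³ℏ⁴)
E_h = 4.354 × 10^-18 J
a₀ = 5.297 × 10^-11 m
E_h/(e·a₀) = 5.131 × 10^11 V/m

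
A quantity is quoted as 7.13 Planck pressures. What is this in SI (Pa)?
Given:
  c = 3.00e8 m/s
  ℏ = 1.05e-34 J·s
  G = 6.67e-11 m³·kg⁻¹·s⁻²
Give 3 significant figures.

One Planck pressure: p_P = c⁷/(ℏG²) = 4.68e113 Pa.
7.13 × 4.68e113 Pa = 3.34e114 Pa

3.34e114 Pa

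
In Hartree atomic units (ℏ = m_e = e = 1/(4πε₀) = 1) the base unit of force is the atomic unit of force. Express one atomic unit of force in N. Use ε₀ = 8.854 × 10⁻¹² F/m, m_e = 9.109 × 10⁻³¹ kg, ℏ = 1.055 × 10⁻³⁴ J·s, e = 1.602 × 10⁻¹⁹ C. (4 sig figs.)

F_au = E_h/a₀ = m_e²e⁶/((4πε₀)³ℏ⁴)
E_h = 4.354 × 10⁻¹⁸ J
a₀ = 5.297 × 10⁻¹¹ m
E_h/a₀ = 8.220 × 10⁻⁸ N

8.220 × 10⁻⁸ N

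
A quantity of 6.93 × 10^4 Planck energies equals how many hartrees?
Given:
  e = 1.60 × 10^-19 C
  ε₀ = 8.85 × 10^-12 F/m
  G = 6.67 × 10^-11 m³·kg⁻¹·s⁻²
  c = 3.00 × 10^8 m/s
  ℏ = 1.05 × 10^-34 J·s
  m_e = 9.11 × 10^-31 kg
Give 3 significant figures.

Planck energy: E_P = √(ℏc⁵/G) = 1.96 × 10^9 J
hartree: E_h = m_e e⁴/(4πε₀ℏ)² = 4.38 × 10^-18 J
6.93 × 10^4 × 1.96 × 10^9 / 4.38 × 10^-18 = 3.10 × 10^31

3.10 × 10^31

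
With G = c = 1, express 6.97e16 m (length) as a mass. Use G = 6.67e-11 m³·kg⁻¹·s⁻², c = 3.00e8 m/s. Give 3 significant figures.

Length → mass via c²/G.
6.97e16 m × (c²/G) = 9.40e43 kg

9.40e43 kg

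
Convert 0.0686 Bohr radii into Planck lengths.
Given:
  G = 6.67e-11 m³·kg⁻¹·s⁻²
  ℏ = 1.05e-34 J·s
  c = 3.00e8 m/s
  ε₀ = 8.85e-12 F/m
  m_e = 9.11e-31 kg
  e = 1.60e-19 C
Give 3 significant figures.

2.24e23

Bohr radius: a₀ = 4πε₀ℏ²/(m_e e²) = 5.26e-11 m
Planck length: ℓ_P = √(ℏG/c³) = 1.61e-35 m
0.0686 × 5.26e-11 / 1.61e-35 = 2.24e23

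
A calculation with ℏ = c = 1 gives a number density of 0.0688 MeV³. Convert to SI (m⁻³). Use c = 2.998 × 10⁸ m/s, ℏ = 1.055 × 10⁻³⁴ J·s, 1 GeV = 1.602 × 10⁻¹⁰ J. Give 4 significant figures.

Number density is [L]⁻³ = [E]³/(ℏc)³.
1 GeV³ → 1/(ℏc)³ × (1 GeV in J)³ = 1.299 × 10⁴⁷ m⁻³.
Convert the energy scale: 0.0688 MeV³ = 6.88 × 10⁻¹¹ GeV³.
Result: 6.88 × 10⁻¹¹ × 1.299 × 10⁴⁷ = 8.940 × 10³⁶ m⁻³.

8.940 × 10³⁶ m⁻³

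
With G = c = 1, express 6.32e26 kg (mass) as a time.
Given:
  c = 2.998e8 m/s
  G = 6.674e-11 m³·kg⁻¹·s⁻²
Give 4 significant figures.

Mass → time via G/c³.
6.32e26 kg × (G/c³) = 1.565e-9 s

1.565e-9 s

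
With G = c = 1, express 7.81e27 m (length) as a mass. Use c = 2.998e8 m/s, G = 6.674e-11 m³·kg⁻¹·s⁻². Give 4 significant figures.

1.052e55 kg

Length → mass via c²/G.
7.81e27 m × (c²/G) = 1.052e55 kg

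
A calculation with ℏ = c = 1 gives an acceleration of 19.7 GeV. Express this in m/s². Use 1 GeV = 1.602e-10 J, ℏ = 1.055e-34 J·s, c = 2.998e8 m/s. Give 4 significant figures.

Acceleration is [L]/[T]² = c·[E]/ℏ.
1 GeV → c/ℏ × (1 GeV in J) = 4.552e32 m/s².
Result: 19.7 × 4.552e32 = 8.968e33 m/s².

8.968e33 m/s²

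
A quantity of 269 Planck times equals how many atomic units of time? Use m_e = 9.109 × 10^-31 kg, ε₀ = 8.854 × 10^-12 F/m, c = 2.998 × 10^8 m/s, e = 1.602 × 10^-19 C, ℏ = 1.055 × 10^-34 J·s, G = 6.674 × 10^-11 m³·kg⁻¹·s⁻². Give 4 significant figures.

Planck time: t_P = √(ℏG/c⁵) = 5.392 × 10^-44 s
atomic unit of time: τ_au = (4πε₀)²ℏ³/(m_e e⁴) = 2.423 × 10^-17 s
269 × 5.392 × 10^-44 / 2.423 × 10^-17 = 5.986 × 10^-25

5.986 × 10^-25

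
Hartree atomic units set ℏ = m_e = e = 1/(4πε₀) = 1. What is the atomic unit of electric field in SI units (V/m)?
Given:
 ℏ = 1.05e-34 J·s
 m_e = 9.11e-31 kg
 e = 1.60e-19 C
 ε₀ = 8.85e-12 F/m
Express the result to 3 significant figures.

From ℏ = m_e = e = 1/(4πε₀) = 1 the electric field scale is E_au = E_h/(e a₀) = m_e²e⁵/((4πε₀)³ℏ⁴).
E_h = 4.38e-18 J
a₀ = 5.26e-11 m
E_h/(e·a₀) = 5.20e11 V/m

5.20e11 V/m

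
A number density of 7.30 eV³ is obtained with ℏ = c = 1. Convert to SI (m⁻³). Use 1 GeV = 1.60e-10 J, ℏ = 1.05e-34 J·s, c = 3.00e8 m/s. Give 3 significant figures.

Number density is [L]⁻³ = [E]³/(ℏc)³.
1 GeV³ → 1/(ℏc)³ × (1 GeV in J)³ = 1.31e47 m⁻³.
Convert the energy scale: 7.30 eV³ = 7.30e-27 GeV³.
Result: 7.30e-27 × 1.31e47 = 9.57e20 m⁻³.

9.57e20 m⁻³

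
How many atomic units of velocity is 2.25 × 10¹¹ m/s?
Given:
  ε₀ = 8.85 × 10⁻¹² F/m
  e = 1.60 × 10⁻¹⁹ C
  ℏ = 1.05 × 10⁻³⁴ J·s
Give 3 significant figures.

1.03 × 10⁵

atomic unit of velocity: v_au = e²/(4πε₀ℏ) = 2.19 × 10⁶ m/s.
2.25 × 10¹¹ / 2.19 × 10⁶ = 1.03 × 10⁵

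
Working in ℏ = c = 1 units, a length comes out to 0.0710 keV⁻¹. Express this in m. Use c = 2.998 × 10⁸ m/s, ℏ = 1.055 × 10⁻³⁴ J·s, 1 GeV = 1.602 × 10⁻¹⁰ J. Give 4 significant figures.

A length is [E]⁻¹ in ℏ=c=1; restore one factor of ℏc.
1 GeV⁻¹ → ℏc × (1 GeV in J)⁻¹ = 1.974 × 10⁻¹⁶ m.
Convert the energy scale: 0.0710 keV⁻¹ = 7.10 × 10⁴ GeV⁻¹.
Result: 7.10 × 10⁴ × 1.974 × 10⁻¹⁶ = 1.402 × 10⁻¹¹ m.

1.402 × 10⁻¹¹ m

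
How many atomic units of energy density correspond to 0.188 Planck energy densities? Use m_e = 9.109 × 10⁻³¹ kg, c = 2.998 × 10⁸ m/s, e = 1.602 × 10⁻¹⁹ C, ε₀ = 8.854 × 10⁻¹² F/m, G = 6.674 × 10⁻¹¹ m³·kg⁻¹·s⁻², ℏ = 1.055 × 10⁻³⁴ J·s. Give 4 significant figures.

Planck energy density: u_P = c⁷/(ℏG²) = 4.632 × 10¹¹³ J/m³
atomic unit of energy density: u_au = E_h/a₀³ = m_e⁴e¹⁰/((4πε₀)⁵ℏ⁸) = 2.929 × 10¹³ J/m³
0.188 × 4.632 × 10¹¹³ / 2.929 × 10¹³ = 2.973 × 10⁹⁹

2.973 × 10⁹⁹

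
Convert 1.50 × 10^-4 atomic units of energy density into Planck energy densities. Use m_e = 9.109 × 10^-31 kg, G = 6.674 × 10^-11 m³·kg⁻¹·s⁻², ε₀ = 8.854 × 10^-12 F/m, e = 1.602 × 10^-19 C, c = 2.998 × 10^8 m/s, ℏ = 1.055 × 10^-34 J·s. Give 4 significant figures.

9.485 × 10^-105

atomic unit of energy density: u_au = E_h/a₀³ = m_e⁴e¹⁰/((4πε₀)⁵ℏ⁸) = 2.929 × 10^13 J/m³
Planck energy density: u_P = c⁷/(ℏG²) = 4.632 × 10^113 J/m³
1.50 × 10^-4 × 2.929 × 10^13 / 4.632 × 10^113 = 9.485 × 10^-105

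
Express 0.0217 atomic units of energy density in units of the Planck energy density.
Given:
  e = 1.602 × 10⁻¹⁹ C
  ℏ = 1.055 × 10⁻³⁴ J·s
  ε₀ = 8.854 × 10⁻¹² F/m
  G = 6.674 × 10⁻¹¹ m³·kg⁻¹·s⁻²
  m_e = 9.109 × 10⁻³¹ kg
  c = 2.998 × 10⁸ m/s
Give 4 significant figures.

1.372 × 10⁻¹⁰²

atomic unit of energy density: u_au = E_h/a₀³ = m_e⁴e¹⁰/((4πε₀)⁵ℏ⁸) = 2.929 × 10¹³ J/m³
Planck energy density: u_P = c⁷/(ℏG²) = 4.632 × 10¹¹³ J/m³
0.0217 × 2.929 × 10¹³ / 4.632 × 10¹¹³ = 1.372 × 10⁻¹⁰²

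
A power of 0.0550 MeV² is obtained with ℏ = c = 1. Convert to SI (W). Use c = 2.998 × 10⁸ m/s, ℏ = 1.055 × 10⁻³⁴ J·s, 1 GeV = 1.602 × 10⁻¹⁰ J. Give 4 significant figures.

Power is [E]/[T] = [E]²/ℏ.
1 GeV² → 1/ℏ × (1 GeV in J)² = 2.433 × 10¹⁴ W.
Convert the energy scale: 0.0550 MeV² = 5.50 × 10⁻⁸ GeV².
Result: 5.50 × 10⁻⁸ × 2.433 × 10¹⁴ = 1.338 × 10⁷ W.

1.338 × 10⁷ W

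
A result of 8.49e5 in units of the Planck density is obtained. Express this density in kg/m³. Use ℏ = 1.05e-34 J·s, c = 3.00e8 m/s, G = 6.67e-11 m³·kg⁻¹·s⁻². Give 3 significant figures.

One Planck density: ρ_P = c⁵/(ℏG²) = 5.20e96 kg/m³.
8.49e5 × 5.20e96 kg/m³ = 4.42e102 kg/m³

4.42e102 kg/m³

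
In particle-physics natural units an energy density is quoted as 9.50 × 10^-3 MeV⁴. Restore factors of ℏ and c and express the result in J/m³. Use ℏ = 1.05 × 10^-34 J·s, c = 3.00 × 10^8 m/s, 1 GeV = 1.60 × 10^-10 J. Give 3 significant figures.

[E]/[L]³ = [E]⁴/(ℏc)³; restore (ℏc)⁻³.
1 GeV⁴ → 1/(ℏc)³ × (1 GeV in J)⁴ = 2.10 × 10^37 J/m³.
Convert the energy scale: 9.50 × 10^-3 MeV⁴ = 9.50 × 10^-15 GeV⁴.
Result: 9.50 × 10^-15 × 2.10 × 10^37 = 1.99 × 10^23 J/m³.

1.99 × 10^23 J/m³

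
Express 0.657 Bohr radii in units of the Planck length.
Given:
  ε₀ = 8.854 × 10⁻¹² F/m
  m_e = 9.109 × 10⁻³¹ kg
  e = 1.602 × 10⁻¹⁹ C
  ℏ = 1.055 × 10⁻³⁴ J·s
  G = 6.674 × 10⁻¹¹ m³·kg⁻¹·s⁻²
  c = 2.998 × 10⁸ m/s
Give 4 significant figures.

Bohr radius: a₀ = 4πε₀ℏ²/(m_e e²) = 5.297 × 10⁻¹¹ m
Planck length: ℓ_P = √(ℏG/c³) = 1.616 × 10⁻³⁵ m
0.657 × 5.297 × 10⁻¹¹ / 1.616 × 10⁻³⁵ = 2.153 × 10²⁴

2.153 × 10²⁴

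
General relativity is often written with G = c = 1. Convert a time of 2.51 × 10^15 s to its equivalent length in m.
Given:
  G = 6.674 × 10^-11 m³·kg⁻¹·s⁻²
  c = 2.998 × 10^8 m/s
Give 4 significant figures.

Time → length via c.
2.51 × 10^15 s × (c) = 7.525 × 10^23 m

7.525 × 10^23 m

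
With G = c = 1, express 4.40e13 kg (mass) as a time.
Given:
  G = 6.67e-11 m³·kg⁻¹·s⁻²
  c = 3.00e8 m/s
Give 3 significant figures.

1.09e-22 s

Mass → time via G/c³.
4.40e13 kg × (G/c³) = 1.09e-22 s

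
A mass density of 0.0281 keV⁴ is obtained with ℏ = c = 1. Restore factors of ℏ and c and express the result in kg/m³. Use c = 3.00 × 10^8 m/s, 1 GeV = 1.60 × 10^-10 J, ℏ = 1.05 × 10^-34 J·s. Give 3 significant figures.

Mass density is [E]/(c²[L]³) = [E]⁴/(ℏ³c⁵).
1 GeV⁴ → 1/(ℏ³c⁵) × (1 GeV in J)⁴ = 2.33 × 10^20 kg/m³.
Convert the energy scale: 0.0281 keV⁴ = 2.81 × 10^-26 GeV⁴.
Result: 2.81 × 10^-26 × 2.33 × 10^20 = 6.55 × 10^-6 kg/m³.

6.55 × 10^-6 kg/m³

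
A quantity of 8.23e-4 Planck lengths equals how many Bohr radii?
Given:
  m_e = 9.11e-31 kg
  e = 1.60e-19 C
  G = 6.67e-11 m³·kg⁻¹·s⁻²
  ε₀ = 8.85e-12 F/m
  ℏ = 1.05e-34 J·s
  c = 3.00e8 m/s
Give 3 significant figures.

Planck length: ℓ_P = √(ℏG/c³) = 1.61e-35 m
Bohr radius: a₀ = 4πε₀ℏ²/(m_e e²) = 5.26e-11 m
8.23e-4 × 1.61e-35 / 5.26e-11 = 2.52e-28

2.52e-28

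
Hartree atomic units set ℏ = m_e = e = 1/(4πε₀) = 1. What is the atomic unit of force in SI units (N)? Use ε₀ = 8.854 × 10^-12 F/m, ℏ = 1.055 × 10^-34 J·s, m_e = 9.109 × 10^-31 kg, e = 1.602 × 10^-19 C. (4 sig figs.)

8.220 × 10^-8 N

From ℏ = m_e = e = 1/(4πε₀) = 1 the force scale is F_au = E_h/a₀ = m_e²e⁶/((4πε₀)³ℏ⁴).
E_h = 4.354 × 10^-18 J
a₀ = 5.297 × 10^-11 m
E_h/a₀ = 8.220 × 10^-8 N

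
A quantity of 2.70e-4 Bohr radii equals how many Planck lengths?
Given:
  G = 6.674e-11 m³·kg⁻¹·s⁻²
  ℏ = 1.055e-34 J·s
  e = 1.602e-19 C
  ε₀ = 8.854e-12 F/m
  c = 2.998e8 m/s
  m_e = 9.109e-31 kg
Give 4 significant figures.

8.848e20

Bohr radius: a₀ = 4πε₀ℏ²/(m_e e²) = 5.297e-11 m
Planck length: ℓ_P = √(ℏG/c³) = 1.616e-35 m
2.70e-4 × 5.297e-11 / 1.616e-35 = 8.848e20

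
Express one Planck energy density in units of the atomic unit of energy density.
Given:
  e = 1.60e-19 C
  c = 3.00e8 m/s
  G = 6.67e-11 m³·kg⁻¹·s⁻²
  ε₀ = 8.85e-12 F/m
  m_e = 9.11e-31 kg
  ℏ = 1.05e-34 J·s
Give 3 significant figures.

1.55e100

Planck energy density: u_P = c⁷/(ℏG²) = 4.68e113 J/m³
atomic unit of energy density: u_au = E_h/a₀³ = m_e⁴e¹⁰/((4πε₀)⁵ℏ⁸) = 3.01e13 J/m³
ratio = 4.68e113 / 3.01e13 = 1.55e100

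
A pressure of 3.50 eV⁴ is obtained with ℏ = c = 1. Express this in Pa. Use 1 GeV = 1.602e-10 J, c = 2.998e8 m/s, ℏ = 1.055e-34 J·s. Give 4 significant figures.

72.86 Pa

Pressure is [E]/[L]³ = [E]⁴/(ℏc)³.
1 GeV⁴ → 1/(ℏc)³ × (1 GeV in J)⁴ = 2.082e37 Pa.
Convert the energy scale: 3.50 eV⁴ = 3.50e-36 GeV⁴.
Result: 3.50e-36 × 2.082e37 = 72.86 Pa.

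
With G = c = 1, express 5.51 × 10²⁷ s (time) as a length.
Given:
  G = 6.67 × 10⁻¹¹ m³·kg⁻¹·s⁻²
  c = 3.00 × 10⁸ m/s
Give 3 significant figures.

Time → length via c.
5.51 × 10²⁷ s × (c) = 1.65 × 10³⁶ m

1.65 × 10³⁶ m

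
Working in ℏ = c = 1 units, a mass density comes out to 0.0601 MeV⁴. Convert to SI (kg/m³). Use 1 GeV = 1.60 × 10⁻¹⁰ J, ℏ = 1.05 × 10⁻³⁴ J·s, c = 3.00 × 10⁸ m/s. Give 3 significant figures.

1.40 × 10⁷ kg/m³

Mass density is [E]/(c²[L]³) = [E]⁴/(ℏ³c⁵).
1 GeV⁴ → 1/(ℏ³c⁵) × (1 GeV in J)⁴ = 2.33 × 10²⁰ kg/m³.
Convert the energy scale: 0.0601 MeV⁴ = 6.01 × 10⁻¹⁴ GeV⁴.
Result: 6.01 × 10⁻¹⁴ × 2.33 × 10²⁰ = 1.40 × 10⁷ kg/m³.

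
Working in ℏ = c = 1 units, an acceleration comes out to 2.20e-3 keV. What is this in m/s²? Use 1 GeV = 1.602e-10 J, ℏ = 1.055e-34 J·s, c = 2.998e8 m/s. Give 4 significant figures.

Acceleration is [L]/[T]² = c·[E]/ℏ.
1 GeV → c/ℏ × (1 GeV in J) = 4.552e32 m/s².
Convert the energy scale: 2.20e-3 keV = 2.20e-9 GeV.
Result: 2.20e-9 × 4.552e32 = 1.002e24 m/s².

1.002e24 m/s²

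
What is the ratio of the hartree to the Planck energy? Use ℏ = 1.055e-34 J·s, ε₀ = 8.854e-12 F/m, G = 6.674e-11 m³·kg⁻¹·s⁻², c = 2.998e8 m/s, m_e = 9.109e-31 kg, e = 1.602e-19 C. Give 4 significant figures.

2.225e-27

hartree: E_h = m_e e⁴/(4πε₀ℏ)² = 4.354e-18 J
Planck energy: E_P = √(ℏc⁵/G) = 1.957e9 J
ratio = 4.354e-18 / 1.957e9 = 2.225e-27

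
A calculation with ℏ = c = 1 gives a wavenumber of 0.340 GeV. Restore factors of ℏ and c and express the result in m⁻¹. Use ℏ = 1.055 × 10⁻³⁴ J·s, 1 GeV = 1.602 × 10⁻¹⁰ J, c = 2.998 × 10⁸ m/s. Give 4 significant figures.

1.722 × 10¹⁵ m⁻¹

Inverse length is [E]/(ℏc).
1 GeV → 1/(ℏc) × (1 GeV in J) = 5.065 × 10¹⁵ m⁻¹.
Result: 0.340 × 5.065 × 10¹⁵ = 1.722 × 10¹⁵ m⁻¹.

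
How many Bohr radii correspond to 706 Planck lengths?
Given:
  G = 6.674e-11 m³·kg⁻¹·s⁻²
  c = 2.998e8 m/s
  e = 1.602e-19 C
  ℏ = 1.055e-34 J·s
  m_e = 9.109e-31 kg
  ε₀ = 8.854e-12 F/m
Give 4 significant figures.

Planck length: ℓ_P = √(ℏG/c³) = 1.616e-35 m
Bohr radius: a₀ = 4πε₀ℏ²/(m_e e²) = 5.297e-11 m
706 × 1.616e-35 / 5.297e-11 = 2.154e-22

2.154e-22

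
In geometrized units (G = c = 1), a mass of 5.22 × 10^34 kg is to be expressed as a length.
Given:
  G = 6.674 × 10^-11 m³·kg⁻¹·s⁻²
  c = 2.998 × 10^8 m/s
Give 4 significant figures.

3.876 × 10^7 m

In G = c = 1 units mass has dimensions of length; the conversion factor is G/c².
5.22 × 10^34 kg × (G/c²) = 3.876 × 10^7 m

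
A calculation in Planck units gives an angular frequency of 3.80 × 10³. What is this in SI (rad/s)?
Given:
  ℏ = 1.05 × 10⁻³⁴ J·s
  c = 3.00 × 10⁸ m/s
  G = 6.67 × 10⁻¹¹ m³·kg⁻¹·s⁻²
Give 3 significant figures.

One Planck angular frequency: ω_P = √(c⁵/(ℏG)) = 1.86 × 10⁴³ rad/s.
3.80 × 10³ × 1.86 × 10⁴³ rad/s = 7.08 × 10⁴⁶ rad/s

7.08 × 10⁴⁶ rad/s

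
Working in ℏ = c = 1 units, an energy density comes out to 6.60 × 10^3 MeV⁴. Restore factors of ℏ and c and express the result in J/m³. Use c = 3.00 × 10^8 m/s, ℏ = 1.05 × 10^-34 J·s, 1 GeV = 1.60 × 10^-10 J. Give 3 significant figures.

[E]/[L]³ = [E]⁴/(ℏc)³; restore (ℏc)⁻³.
1 GeV⁴ → 1/(ℏc)³ × (1 GeV in J)⁴ = 2.10 × 10^37 J/m³.
Convert the energy scale: 6.60 × 10^3 MeV⁴ = 6.60 × 10^-9 GeV⁴.
Result: 6.60 × 10^-9 × 2.10 × 10^37 = 1.38 × 10^29 J/m³.

1.38 × 10^29 J/m³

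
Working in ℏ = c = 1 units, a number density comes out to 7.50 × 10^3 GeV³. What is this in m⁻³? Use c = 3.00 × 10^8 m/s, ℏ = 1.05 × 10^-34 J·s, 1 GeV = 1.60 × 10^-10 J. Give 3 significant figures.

9.83 × 10^50 m⁻³

Number density is [L]⁻³ = [E]³/(ℏc)³.
1 GeV³ → 1/(ℏc)³ × (1 GeV in J)³ = 1.31 × 10^47 m⁻³.
Result: 7.50 × 10^3 × 1.31 × 10^47 = 9.83 × 10^50 m⁻³.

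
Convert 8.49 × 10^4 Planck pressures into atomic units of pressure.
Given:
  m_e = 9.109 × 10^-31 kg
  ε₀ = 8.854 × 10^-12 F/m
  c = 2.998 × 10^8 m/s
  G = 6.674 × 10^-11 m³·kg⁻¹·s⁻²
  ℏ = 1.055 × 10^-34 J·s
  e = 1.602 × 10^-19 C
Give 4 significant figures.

1.343 × 10^105

Planck pressure: p_P = c⁷/(ℏG²) = 4.632 × 10^113 Pa
atomic unit of pressure: P_au = E_h/a₀³ = m_e⁴e¹⁰/((4πε₀)⁵ℏ⁸) = 2.929 × 10^13 Pa
8.49 × 10^4 × 4.632 × 10^113 / 2.929 × 10^13 = 1.343 × 10^105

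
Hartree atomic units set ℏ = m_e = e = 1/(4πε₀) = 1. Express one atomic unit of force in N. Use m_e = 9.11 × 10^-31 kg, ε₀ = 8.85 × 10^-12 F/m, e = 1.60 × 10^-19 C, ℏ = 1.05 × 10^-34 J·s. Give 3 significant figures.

Dimensional analysis gives F_au = E_h/a₀ = m_e²e⁶/((4πε₀)³ℏ⁴).
E_h = 4.38 × 10^-18 J
a₀ = 5.26 × 10^-11 m
E_h/a₀ = 8.33 × 10^-8 N

8.33 × 10^-8 N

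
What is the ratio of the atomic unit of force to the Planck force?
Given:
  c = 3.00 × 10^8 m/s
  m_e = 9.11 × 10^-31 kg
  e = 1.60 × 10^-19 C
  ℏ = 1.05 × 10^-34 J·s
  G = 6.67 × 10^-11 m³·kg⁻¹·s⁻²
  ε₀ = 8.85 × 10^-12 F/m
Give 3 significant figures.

6.86 × 10^-52

atomic unit of force: F_au = E_h/a₀ = m_e²e⁶/((4πε₀)³ℏ⁴) = 8.33 × 10^-8 N
Planck force: F_P = c⁴/G = 1.21 × 10^44 N
ratio = 8.33 × 10^-8 / 1.21 × 10^44 = 6.86 × 10^-52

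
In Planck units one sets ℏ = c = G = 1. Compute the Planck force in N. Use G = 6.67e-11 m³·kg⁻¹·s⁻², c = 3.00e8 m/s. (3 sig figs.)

F_P = c⁴/G
  = 8.10e33 / 6.67e-11
  = 1.21e44 N

1.21e44 N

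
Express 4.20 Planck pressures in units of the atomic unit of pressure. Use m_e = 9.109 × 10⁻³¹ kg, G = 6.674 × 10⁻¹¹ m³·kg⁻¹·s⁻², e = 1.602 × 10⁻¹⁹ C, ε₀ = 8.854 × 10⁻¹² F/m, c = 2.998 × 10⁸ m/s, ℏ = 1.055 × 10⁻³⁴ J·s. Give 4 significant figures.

6.642 × 10¹⁰⁰

Planck pressure: p_P = c⁷/(ℏG²) = 4.632 × 10¹¹³ Pa
atomic unit of pressure: P_au = E_h/a₀³ = m_e⁴e¹⁰/((4πε₀)⁵ℏ⁸) = 2.929 × 10¹³ Pa
4.20 × 4.632 × 10¹¹³ / 2.929 × 10¹³ = 6.642 × 10¹⁰⁰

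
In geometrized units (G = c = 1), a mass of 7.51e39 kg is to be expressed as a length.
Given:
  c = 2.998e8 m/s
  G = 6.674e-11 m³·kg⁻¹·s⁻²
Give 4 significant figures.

5.577e12 m

In G = c = 1 units mass has dimensions of length; the conversion factor is G/c².
7.51e39 kg × (G/c²) = 5.577e12 m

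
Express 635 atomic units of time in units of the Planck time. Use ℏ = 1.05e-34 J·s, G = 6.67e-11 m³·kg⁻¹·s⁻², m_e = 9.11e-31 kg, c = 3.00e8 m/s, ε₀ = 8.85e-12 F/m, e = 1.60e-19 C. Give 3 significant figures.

2.84e29

atomic unit of time: τ_au = (4πε₀)²ℏ³/(m_e e⁴) = 2.40e-17 s
Planck time: t_P = √(ℏG/c⁵) = 5.37e-44 s
635 × 2.40e-17 / 5.37e-44 = 2.84e29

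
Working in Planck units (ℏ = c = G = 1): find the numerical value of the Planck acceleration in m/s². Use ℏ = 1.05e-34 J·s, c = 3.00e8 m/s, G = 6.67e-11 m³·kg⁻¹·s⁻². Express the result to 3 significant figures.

5.59e51 m/s²

The unique combination of the constants set to 1 with dimensions of acceleration is a_P = √(c⁷/(ℏG)).
  = √(3.12e103)
  = 5.59e51 m/s²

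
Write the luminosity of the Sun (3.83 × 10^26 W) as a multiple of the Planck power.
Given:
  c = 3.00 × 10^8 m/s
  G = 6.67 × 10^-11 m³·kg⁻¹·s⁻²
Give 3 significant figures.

1.05 × 10^-26

Planck power: P_P = c⁵/G = 3.64 × 10^52 W.
3.83 × 10^26 / 3.64 × 10^52 = 1.05 × 10^-26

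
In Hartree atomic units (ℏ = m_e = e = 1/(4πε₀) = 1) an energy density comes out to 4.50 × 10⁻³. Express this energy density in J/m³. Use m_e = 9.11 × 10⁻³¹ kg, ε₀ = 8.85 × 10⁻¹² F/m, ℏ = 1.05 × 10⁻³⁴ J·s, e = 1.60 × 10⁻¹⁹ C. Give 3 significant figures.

One atomic unit of energy density: u_au = E_h/a₀³ = m_e⁴e¹⁰/((4πε₀)⁵ℏ⁸) = 3.01 × 10¹³ J/m³.
4.50 × 10⁻³ × 3.01 × 10¹³ J/m³ = 1.36 × 10¹¹ J/m³

1.36 × 10¹¹ J/m³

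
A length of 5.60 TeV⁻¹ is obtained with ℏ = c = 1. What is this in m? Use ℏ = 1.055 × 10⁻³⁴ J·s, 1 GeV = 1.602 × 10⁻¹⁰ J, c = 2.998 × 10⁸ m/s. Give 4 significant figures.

1.106 × 10⁻¹⁸ m

A length is [E]⁻¹ in ℏ=c=1; restore one factor of ℏc.
1 GeV⁻¹ → ℏc × (1 GeV in J)⁻¹ = 1.974 × 10⁻¹⁶ m.
Convert the energy scale: 5.60 TeV⁻¹ = 5.60 × 10⁻³ GeV⁻¹.
Result: 5.60 × 10⁻³ × 1.974 × 10⁻¹⁶ = 1.106 × 10⁻¹⁸ m.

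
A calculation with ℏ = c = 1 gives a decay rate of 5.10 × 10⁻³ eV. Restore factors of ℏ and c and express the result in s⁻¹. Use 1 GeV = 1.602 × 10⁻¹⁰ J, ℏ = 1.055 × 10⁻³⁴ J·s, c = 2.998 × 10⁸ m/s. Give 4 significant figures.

A rate is [E]/ℏ; divide by ℏ.
1 GeV → 1/ℏ × (1 GeV in J) = 1.518 × 10²⁴ s⁻¹.
Convert the energy scale: 5.10 × 10⁻³ eV = 5.10 × 10⁻¹² GeV.
Result: 5.10 × 10⁻¹² × 1.518 × 10²⁴ = 7.744 × 10¹² s⁻¹.

7.744 × 10¹² s⁻¹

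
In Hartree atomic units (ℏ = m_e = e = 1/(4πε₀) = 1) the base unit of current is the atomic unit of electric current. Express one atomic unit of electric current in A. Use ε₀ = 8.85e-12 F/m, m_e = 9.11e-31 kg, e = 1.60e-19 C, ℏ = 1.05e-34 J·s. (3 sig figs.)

6.67e-3 A

I_au = e E_h/ℏ = m_e e⁵/((4πε₀)²ℏ³)
E_h = 4.38e-18 J
e·E_h/ℏ = 6.67e-3 A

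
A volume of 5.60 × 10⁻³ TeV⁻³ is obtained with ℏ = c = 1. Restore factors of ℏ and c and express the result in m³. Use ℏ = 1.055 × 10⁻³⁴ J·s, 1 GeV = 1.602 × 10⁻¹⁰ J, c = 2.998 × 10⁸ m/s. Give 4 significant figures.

Volume is [L]³ = [E]⁻³·(ℏc)³.
1 GeV⁻³ → (ℏc)³ × (1 GeV in J)⁻³ = 7.696 × 10⁻⁴⁸ m³.
Convert the energy scale: 5.60 × 10⁻³ TeV⁻³ = 5.60 × 10⁻¹² GeV⁻³.
Result: 5.60 × 10⁻¹² × 7.696 × 10⁻⁴⁸ = 4.310 × 10⁻⁵⁹ m³.

4.310 × 10⁻⁵⁹ m³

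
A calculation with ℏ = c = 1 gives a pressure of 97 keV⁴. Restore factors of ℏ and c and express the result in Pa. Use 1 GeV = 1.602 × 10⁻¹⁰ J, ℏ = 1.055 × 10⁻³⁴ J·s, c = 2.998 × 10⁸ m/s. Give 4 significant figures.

Pressure is [E]/[L]³ = [E]⁴/(ℏc)³.
1 GeV⁴ → 1/(ℏc)³ × (1 GeV in J)⁴ = 2.082 × 10³⁷ Pa.
Convert the energy scale: 97 keV⁴ = 9.70 × 10⁻²³ GeV⁴.
Result: 9.70 × 10⁻²³ × 2.082 × 10³⁷ = 2.019 × 10¹⁵ Pa.

2.019 × 10¹⁵ Pa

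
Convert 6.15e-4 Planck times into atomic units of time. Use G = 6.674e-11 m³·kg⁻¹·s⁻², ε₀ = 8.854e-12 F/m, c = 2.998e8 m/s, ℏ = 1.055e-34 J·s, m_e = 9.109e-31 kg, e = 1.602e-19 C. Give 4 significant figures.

1.369e-30

Planck time: t_P = √(ℏG/c⁵) = 5.392e-44 s
atomic unit of time: τ_au = (4πε₀)²ℏ³/(m_e e⁴) = 2.423e-17 s
6.15e-4 × 5.392e-44 / 2.423e-17 = 1.369e-30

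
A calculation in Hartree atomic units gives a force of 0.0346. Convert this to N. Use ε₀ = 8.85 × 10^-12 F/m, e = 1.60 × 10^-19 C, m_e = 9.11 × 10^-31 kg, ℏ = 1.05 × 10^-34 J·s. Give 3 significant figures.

One atomic unit of force: F_au = E_h/a₀ = m_e²e⁶/((4πε₀)³ℏ⁴) = 8.33 × 10^-8 N.
0.0346 × 8.33 × 10^-8 N = 2.88 × 10^-9 N

2.88 × 10^-9 N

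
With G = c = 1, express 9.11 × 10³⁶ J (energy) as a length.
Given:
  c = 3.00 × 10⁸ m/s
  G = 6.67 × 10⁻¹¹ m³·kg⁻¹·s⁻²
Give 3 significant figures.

7.50 × 10⁻⁸ m

Energy → length via G/c⁴.
9.11 × 10³⁶ J × (G/c⁴) = 7.50 × 10⁻⁸ m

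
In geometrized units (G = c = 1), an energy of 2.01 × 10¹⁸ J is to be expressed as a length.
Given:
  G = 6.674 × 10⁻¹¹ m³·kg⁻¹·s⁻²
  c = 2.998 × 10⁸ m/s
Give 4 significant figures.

Energy → length via G/c⁴.
2.01 × 10¹⁸ J × (G/c⁴) = 1.661 × 10⁻²⁶ m

1.661 × 10⁻²⁶ m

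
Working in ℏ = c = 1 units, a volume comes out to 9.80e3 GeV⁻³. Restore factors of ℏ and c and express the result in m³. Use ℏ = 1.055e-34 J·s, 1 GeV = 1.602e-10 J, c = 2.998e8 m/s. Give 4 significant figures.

7.542e-44 m³

Volume is [L]³ = [E]⁻³·(ℏc)³.
1 GeV⁻³ → (ℏc)³ × (1 GeV in J)⁻³ = 7.696e-48 m³.
Result: 9.80e3 × 7.696e-48 = 7.542e-44 m³.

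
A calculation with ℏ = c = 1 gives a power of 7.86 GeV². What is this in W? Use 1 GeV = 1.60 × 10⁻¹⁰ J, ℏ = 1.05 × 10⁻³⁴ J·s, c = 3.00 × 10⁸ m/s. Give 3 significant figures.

Power is [E]/[T] = [E]²/ℏ.
1 GeV² → 1/ℏ × (1 GeV in J)² = 2.44 × 10¹⁴ W.
Result: 7.86 × 2.44 × 10¹⁴ = 1.92 × 10¹⁵ W.

1.92 × 10¹⁵ W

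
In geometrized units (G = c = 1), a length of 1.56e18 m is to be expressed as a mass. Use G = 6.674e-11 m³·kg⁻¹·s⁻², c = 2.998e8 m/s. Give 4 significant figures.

2.101e45 kg

Length → mass via c²/G.
1.56e18 m × (c²/G) = 2.101e45 kg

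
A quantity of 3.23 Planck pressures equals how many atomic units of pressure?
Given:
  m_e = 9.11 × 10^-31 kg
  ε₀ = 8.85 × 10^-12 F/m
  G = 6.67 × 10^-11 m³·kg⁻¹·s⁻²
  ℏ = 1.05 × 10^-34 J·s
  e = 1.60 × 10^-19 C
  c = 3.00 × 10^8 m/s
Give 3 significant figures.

Planck pressure: p_P = c⁷/(ℏG²) = 4.68 × 10^113 Pa
atomic unit of pressure: P_au = E_h/a₀³ = m_e⁴e¹⁰/((4πε₀)⁵ℏ⁸) = 3.01 × 10^13 Pa
3.23 × 4.68 × 10^113 / 3.01 × 10^13 = 5.02 × 10^100

5.02 × 10^100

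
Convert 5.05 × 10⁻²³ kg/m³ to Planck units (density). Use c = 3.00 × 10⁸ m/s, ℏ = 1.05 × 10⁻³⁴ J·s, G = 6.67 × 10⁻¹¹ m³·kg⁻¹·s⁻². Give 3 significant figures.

9.71 × 10⁻¹²⁰

Planck density: ρ_P = c⁵/(ℏG²) = 5.20 × 10⁹⁶ kg/m³.
5.05 × 10⁻²³ / 5.20 × 10⁹⁶ = 9.71 × 10⁻¹²⁰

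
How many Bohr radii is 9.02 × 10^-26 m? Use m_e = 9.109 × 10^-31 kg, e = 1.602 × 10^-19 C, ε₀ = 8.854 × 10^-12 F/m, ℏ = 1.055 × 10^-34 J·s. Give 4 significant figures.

Bohr radius: a₀ = 4πε₀ℏ²/(m_e e²) = 5.297 × 10^-11 m.
9.02 × 10^-26 / 5.297 × 10^-11 = 1.703 × 10^-15

1.703 × 10^-15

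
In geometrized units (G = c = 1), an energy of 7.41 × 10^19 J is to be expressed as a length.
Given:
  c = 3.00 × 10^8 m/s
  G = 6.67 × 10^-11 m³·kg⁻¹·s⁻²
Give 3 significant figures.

6.10 × 10^-25 m

Energy → length via G/c⁴.
7.41 × 10^19 J × (G/c⁴) = 6.10 × 10^-25 m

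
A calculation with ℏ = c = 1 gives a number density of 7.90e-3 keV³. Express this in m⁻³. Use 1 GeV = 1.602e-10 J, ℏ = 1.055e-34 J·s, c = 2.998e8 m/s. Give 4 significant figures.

1.027e27 m⁻³

Number density is [L]⁻³ = [E]³/(ℏc)³.
1 GeV³ → 1/(ℏc)³ × (1 GeV in J)³ = 1.299e47 m⁻³.
Convert the energy scale: 7.90e-3 keV³ = 7.90e-21 GeV³.
Result: 7.90e-21 × 1.299e47 = 1.027e27 m⁻³.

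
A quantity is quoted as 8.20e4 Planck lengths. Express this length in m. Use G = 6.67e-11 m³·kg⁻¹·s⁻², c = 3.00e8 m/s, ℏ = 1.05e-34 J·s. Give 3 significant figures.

One Planck length: ℓ_P = √(ℏG/c³) = 1.61e-35 m.
8.20e4 × 1.61e-35 m = 1.32e-30 m

1.32e-30 m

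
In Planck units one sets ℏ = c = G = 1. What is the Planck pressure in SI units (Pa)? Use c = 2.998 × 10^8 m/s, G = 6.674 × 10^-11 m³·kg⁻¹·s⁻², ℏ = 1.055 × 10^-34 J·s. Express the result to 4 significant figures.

4.632 × 10^113 Pa

p_P = c⁷/(ℏG²)
  = 2.177 × 10^59 / 4.699 × 10^-55
  = 4.632 × 10^113 Pa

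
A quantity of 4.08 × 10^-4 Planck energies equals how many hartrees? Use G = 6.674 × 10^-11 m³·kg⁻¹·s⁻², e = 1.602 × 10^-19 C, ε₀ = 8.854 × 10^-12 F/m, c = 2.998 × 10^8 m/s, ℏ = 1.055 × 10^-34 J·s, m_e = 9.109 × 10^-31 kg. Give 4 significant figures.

1.833 × 10^23

Planck energy: E_P = √(ℏc⁵/G) = 1.957 × 10^9 J
hartree: E_h = m_e e⁴/(4πε₀ℏ)² = 4.354 × 10^-18 J
4.08 × 10^-4 × 1.957 × 10^9 / 4.354 × 10^-18 = 1.833 × 10^23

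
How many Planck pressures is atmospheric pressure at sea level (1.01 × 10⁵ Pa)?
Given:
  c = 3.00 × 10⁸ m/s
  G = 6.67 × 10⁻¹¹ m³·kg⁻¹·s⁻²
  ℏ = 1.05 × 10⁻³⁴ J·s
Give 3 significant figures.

Planck pressure: p_P = c⁷/(ℏG²) = 4.68 × 10¹¹³ Pa.
1.01 × 10⁵ / 4.68 × 10¹¹³ = 2.16 × 10⁻¹⁰⁹

2.16 × 10⁻¹⁰⁹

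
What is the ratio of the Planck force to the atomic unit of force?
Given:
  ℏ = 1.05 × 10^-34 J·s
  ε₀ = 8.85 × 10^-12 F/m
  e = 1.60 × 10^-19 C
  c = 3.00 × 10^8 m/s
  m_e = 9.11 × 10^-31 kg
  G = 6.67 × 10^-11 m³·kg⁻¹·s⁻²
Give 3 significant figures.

1.46 × 10^51

Planck force: F_P = c⁴/G = 1.21 × 10^44 N
atomic unit of force: F_au = E_h/a₀ = m_e²e⁶/((4πε₀)³ℏ⁴) = 8.33 × 10^-8 N
ratio = 1.21 × 10^44 / 8.33 × 10^-8 = 1.46 × 10^51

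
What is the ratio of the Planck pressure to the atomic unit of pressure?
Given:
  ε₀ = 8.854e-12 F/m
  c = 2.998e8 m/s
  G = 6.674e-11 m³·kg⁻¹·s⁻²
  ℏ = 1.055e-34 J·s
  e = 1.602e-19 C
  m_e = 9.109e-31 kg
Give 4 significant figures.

1.581e100

Planck pressure: p_P = c⁷/(ℏG²) = 4.632e113 Pa
atomic unit of pressure: P_au = E_h/a₀³ = m_e⁴e¹⁰/((4πε₀)⁵ℏ⁸) = 2.929e13 Pa
ratio = 4.632e113 / 2.929e13 = 1.581e100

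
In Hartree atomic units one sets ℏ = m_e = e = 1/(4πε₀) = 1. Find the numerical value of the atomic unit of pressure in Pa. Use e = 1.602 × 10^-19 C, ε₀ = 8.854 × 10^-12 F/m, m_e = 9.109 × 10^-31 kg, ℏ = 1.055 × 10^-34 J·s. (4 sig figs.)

P_au = E_h/a₀³ = m_e⁴e¹⁰/((4πε₀)⁵ℏ⁸)
E_h = 4.354 × 10^-18 J
a₀ = 5.297 × 10^-11 m
E_h/a₀³ = 2.929 × 10^13 Pa

2.929 × 10^13 Pa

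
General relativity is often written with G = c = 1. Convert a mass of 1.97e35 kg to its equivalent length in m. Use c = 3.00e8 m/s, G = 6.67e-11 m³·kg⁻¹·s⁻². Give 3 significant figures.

1.46e8 m

In G = c = 1 units mass has dimensions of length; the conversion factor is G/c².
1.97e35 kg × (G/c²) = 1.46e8 m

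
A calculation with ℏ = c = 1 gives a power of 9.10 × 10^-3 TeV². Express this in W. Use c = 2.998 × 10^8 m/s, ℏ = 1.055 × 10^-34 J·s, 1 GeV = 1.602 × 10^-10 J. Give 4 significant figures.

2.214 × 10^18 W

Power is [E]/[T] = [E]²/ℏ.
1 GeV² → 1/ℏ × (1 GeV in J)² = 2.433 × 10^14 W.
Convert the energy scale: 9.10 × 10^-3 TeV² = 9.10 × 10^3 GeV².
Result: 9.10 × 10^3 × 2.433 × 10^14 = 2.214 × 10^18 W.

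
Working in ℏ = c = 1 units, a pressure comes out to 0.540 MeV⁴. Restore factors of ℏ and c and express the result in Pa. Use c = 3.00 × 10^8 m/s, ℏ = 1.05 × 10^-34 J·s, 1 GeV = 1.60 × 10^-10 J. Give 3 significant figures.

1.13 × 10^25 Pa

Pressure is [E]/[L]³ = [E]⁴/(ℏc)³.
1 GeV⁴ → 1/(ℏc)³ × (1 GeV in J)⁴ = 2.10 × 10^37 Pa.
Convert the energy scale: 0.540 MeV⁴ = 5.40 × 10^-13 GeV⁴.
Result: 5.40 × 10^-13 × 2.10 × 10^37 = 1.13 × 10^25 Pa.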